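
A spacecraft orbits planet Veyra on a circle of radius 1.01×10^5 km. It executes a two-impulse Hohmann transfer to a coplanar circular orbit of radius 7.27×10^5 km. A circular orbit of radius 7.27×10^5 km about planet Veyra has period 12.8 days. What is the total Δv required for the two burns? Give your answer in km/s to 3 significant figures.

From Kepler's third law T² = 4π²r³/μ at r = 7.27×10^5 km, T = 12.8 days = 12.8 × 86400 s = 1.10592×10^6 s: μ = 4π²r³/T² = 1.24027×10^7 km³/s².
Transfer-ellipse semi-major axis a_t = (r₁ + r₂)/2 = (1.010×10^5 + 7.270×10^5)/2 = 4.140×10^5 km.
Circular speed at r₁: v₁ = √(μ/r₁) = √(1.24027×10^7/1.010×10^5) = 11.0815 km/s.
Transfer-orbit speed at r₁ (v² = μ(2/r − 1/a)): v_p = √[μ(2/r₁ − 1/a_t)] = 14.6847 km/s.
First burn Δv₁ = |v_p − v₁| = 3.603 km/s.
At r₂, v₂ = √(μ/r₂) = 4.130 km/s.
Transfer-orbit speed at r₂: v_a = √[μ(2/r₂ − 1/a_t)] = 2.040 km/s.
Second burn Δv₂ = |v₂ − v_a| = 2.090 km/s.
Δv = Δv₁ + Δv₂ = 3.603 + 2.090 = 5.693 km/s.

Δv = 5.69 km/s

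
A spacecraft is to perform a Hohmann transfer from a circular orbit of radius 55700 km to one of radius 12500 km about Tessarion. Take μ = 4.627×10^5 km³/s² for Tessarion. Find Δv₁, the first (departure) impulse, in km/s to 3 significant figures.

Transfer-ellipse semi-major axis a_t = (r₁ + r₂)/2 = (55700 + 12500)/2 = 34100 km.
Circular speed at r = 55700 km: v_c = √(μ/r) = 2.882 km/s.
Transfer-orbit speed at the same r (vis-viva, a = a_t): v_t = √[μ(2/r − 1/a_t)] = 1.745 km/s.
Δv₁ = |v_t − v_c| = |1.745 − 2.882| = 1.137 km/s.

Δv₁ = 1.14 km/s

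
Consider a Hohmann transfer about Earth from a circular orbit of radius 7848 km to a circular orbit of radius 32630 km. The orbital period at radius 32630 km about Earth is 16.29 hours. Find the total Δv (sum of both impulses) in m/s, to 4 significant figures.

Δv = 3242 m/s

From Kepler's third law T² = 4π²r³/μ at r = 32630 km, T = 16.29 hours = 16.29 × 3600 s = 58644 s: μ = 4π²r³/T² = 3.98808×10^5 km³/s².
The Hohmann ellipse has a_t = (r₁ + r₂)/2 = 20239 km.
At r₁ the circular-orbit speed is v₁ = √(μ/r₁) = 7.1286 km/s.
Transfer-orbit speed at r₁ (vis-viva): v_p = √[μ(2/r₁ − 1/a_t)] = 9.0514 km/s.
First burn Δv₁ = |v_p − v₁| = 1.923 km/s.
At r₂, v₂ = √(μ/r₂) = 3.496 km/s.
Transfer-orbit speed at r₂: v_a = √[μ(2/r₂ − 1/a_t)] = 2.177 km/s.
Second burn Δv₂ = |v₂ − v_a| = 1.319 km/s.
Total Δv = Δv₁ + Δv₂ = 3.242 km/s.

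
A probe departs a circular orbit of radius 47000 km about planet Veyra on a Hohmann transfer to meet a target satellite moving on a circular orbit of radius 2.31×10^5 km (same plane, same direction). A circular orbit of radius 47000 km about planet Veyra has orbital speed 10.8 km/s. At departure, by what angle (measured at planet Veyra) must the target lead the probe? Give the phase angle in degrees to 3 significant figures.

From the circular-orbit relation v² = μ/r at r = 47000 km: μ = v²r = (10.8)² × 47000 = 5.48208×10^6 km³/s².
Semi-major axis of the transfer orbit: a_t = (47000 + 2.310×10^5)/2 = 1.390×10^5 km.
The half-period of the transfer ellipse is t = π√(a_t³/μ) = 69530 s.
Target angular speed ω₂ = √(μ/r₂³) = 2.109×10^-5 rad/s.
Angle swept by the target during transfer: ω₂·t = 1.4664 rad = 84.02°.
Arrival is 180° from departure on the ellipse, so φ = 180° − 84.02° = 96.0°.

φ = 96.0°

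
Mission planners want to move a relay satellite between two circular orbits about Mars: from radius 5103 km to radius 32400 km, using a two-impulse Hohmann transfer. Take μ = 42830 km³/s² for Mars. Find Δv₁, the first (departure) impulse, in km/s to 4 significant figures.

The Hohmann ellipse has a_t = (r₁ + r₂)/2 = 18751.5 km.
On the circular orbit at r = 5103 km, v_c = √(μ/r) = 2.8971 km/s.
Vis-viva on the transfer ellipse at r = 5103 km gives v_t = √[μ(2/r − 1/a_t)] = 3.8082 km/s.
Δv₁ = |v_t − v_c| = |3.8082 − 2.8971| = 0.9111 km/s.

Δv₁ = 0.9111 km/s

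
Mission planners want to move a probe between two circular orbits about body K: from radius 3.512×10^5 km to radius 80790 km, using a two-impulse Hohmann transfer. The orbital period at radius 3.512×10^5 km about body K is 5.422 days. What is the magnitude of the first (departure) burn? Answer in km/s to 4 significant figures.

From Kepler's third law T² = 4π²r³/μ at r = 3.512×10^5 km, T = 5.422 days = 5.422 × 86400 s = 4.684608×10^5 s: μ = 4π²r³/T² = 7.79250×10^6 km³/s².
The Hohmann ellipse has a_t = (r₁ + r₂)/2 = 2.15995×10^5 km.
Circular speed at r = 3.512×10^5 km: v_c = √(μ/r) = 4.7104 km/s.
Vis-viva on the transfer ellipse at r = 3.512×10^5 km gives v_t = √[μ(2/r − 1/a_t)] = 2.8808 km/s.
Δv₁ = |v_t − v_c| = |2.8808 − 4.7104| = 1.830 km/s.

Δv₁ = 1.830 km/s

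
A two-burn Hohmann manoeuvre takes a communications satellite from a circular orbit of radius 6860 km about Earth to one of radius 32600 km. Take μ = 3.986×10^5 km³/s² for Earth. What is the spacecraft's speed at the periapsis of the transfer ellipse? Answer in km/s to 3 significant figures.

Semi-major axis of the transfer orbit: a_t = (6860 + 32600)/2 = 19730 km.
The periapsis of the transfer ellipse is at r = 6860 km.
From the vis-viva equation, v = √[μ(2/r − 1/a_t)] = 9.798 km/s.

v = 9.80 km/s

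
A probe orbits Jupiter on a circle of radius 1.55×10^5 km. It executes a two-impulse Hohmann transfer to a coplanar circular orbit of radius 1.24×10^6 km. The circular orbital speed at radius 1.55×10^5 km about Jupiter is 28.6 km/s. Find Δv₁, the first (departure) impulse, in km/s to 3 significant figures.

From the circular-orbit relation v² = μ/r at r = 1.55×10^5 km: μ = v²r = (28.6)² × 1.55×10^5 = 1.26784×10^8 km³/s².
Semi-major axis of the transfer orbit: a_t = (1.550×10^5 + 1.240×10^6)/2 = 6.975×10^5 km.
On the circular orbit at r = 1.550×10^5 km, v_c = √(μ/r) = 28.600 km/s.
Vis-viva on the transfer ellipse at r = 1.550×10^5 km gives v_t = √[μ(2/r − 1/a_t)] = 38.133 km/s.
Δv₁ = |v_t − v_c| = |38.133 − 28.600| = 9.533 km/s.

Δv₁ = 9.53 km/s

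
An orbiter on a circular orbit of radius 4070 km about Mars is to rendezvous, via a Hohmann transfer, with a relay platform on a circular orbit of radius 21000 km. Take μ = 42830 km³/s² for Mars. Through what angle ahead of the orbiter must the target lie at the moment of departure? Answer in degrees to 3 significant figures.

φ = 97.0°

Semi-major axis of the transfer orbit: a_t = (4070 + 21000)/2 = 12535 km.
The half-period of the transfer ellipse is t = π√(a_t³/μ) = 21304 s.
The target's mean motion on its circular orbit is ω₂ = √(μ/r₂³) = 6.8006×10^-5 rad/s.
Angle swept by the target during transfer: ω₂·t = 1.4488 rad = 83.01°.
Arrival is 180° from departure on the ellipse, so φ = 180° − 83.01° = 97.0°.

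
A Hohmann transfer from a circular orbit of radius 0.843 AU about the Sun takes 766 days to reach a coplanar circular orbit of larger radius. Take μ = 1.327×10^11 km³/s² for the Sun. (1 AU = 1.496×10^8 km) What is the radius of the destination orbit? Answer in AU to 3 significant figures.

In km: r₁ = 0.843 × 1.496×10^8 = 1.261128×10^8 km.
Transfer time t = 766 days = 6.61824×10^7 s, and t = π√(a_t³/μ).
So a_t = (μ t²/π²)^(1/3) = (1.327×10^11 × (6.61824×10^7)² / π²)^(1/3) = 3.8906×10^8 km.
Since a_t = (r₁ + r₂)/2, r₂ = 2a_t − r₁ = 2×3.8906×10^8 − 1.261128×10^8 = 6.520072×10^8 km.
In AU: r₂ = 6.520072×10^8 / 1.496×10^8 = 4.36 AU.

r₂ = 4.36 AU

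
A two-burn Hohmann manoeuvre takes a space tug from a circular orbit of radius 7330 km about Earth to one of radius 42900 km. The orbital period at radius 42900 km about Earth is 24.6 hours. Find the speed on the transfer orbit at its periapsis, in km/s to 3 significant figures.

From Kepler's third law T² = 4π²r³/μ at r = 42900 km, T = 24.6 hours = 24.6 × 3600 s = 88560 s: μ = 4π²r³/T² = 3.97426×10^5 km³/s².
The Hohmann ellipse has a_t = (r₁ + r₂)/2 = 25115 km.
At periapsis, r = 7330 km.
From the vis-viva equation, v = √[μ(2/r − 1/a_t)] = 9.624 km/s.

v = 9.62 km/s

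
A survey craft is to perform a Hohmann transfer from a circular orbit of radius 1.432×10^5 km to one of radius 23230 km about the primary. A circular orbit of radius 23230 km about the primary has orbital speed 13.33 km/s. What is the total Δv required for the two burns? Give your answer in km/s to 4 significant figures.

From the circular-orbit relation v² = μ/r at r = 23230 km: μ = v²r = (13.33)² × 23230 = 4.12771×10^6 km³/s².
Transfer-ellipse semi-major axis a_t = (r₁ + r₂)/2 = (1.432×10^5 + 23230)/2 = 83215 km.
Circular speed at r₁: v₁ = √(μ/r₁) = √(4.12771×10^6/1.432×10^5) = 5.3689 km/s.
On the transfer ellipse at r₁, vis-viva equation gives v_a = √[μ(2/r₁ − 1/a_t)] = 2.8367 km/s.
First burn Δv₁ = |v_a − v₁| = 2.5322 km/s.
At r₂, v₂ = √(μ/r₂) = 13.3300 km/s.
Transfer-orbit speed at r₂: v_p = √[μ(2/r₂ − 1/a_t)] = 17.4864 km/s.
Second burn Δv₂ = |v₂ − v_p| = 4.1564 km/s.
Total Δv = Δv₁ + Δv₂ = 6.689 km/s.

Δv = 6.689 km/s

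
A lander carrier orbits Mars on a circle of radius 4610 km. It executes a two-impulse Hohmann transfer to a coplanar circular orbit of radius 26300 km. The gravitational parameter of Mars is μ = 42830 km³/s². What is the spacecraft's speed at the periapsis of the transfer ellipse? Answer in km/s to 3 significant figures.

The Hohmann ellipse has a_t = (r₁ + r₂)/2 = 15455 km.
The periapsis of the transfer ellipse is at r = 4610 km.
Vis-viva: v = √[μ(2/r − 1/a_t)] = √[42830 × (2/4610 − 1/15455)] = 3.976 km/s.

v = 3.98 km/s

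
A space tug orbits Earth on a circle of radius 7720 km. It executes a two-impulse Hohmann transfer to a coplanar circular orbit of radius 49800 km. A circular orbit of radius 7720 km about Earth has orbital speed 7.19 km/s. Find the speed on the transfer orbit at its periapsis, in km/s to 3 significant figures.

From the circular-orbit relation v² = μ/r at r = 7720 km: μ = v²r = (7.19)² × 7720 = 3.99094×10^5 km³/s².
Transfer-ellipse semi-major axis a_t = (r₁ + r₂)/2 = (7720 + 49800)/2 = 28760 km.
At periapsis, r = 7720 km.
Applying v² = μ(2/r − 1/a_t): v = 9.461 km/s.

v = 9.46 km/s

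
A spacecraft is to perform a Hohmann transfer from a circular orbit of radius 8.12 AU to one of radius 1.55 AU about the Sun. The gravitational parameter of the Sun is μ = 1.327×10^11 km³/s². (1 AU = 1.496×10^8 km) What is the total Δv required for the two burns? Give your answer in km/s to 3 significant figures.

In km: r₁ = 8.12 × 1.496×10^8 = 1.214752×10^9 km; r₂ = 1.55 × 1.496×10^8 = 2.3188×10^8 km.
The Hohmann ellipse has a_t = (r₁ + r₂)/2 = 7.23316×10^8 km.
Circular speed at r₁: v₁ = √(μ/r₁) = √(1.327×10^11/1.214752×10^9) = 10.452 km/s.
On the transfer ellipse at r₁, vis-viva equation gives v_a = √[μ(2/r₁ − 1/a_t)] = 5.9178 km/s.
First burn Δv₁ = |v_a − v₁| = 4.534 km/s.
At r₂, v₂ = √(μ/r₂) = 23.9223 km/s.
Transfer-orbit speed at r₂: v_p = √[μ(2/r₂ − 1/a_t)] = 31.0016 km/s.
Second burn Δv₂ = |v₂ − v_p| = 7.079 km/s.
Δv = Δv₁ + Δv₂ = 4.534 + 7.079 = 11.61 km/s.

Δv = 11.6 km/s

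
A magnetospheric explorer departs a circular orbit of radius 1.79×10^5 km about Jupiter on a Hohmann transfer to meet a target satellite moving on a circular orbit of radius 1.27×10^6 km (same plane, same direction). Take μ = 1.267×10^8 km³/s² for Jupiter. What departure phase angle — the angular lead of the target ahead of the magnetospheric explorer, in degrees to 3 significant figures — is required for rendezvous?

φ = 102°

Semi-major axis of the transfer orbit: a_t = (1.790×10^5 + 1.270×10^6)/2 = 7.245×10^5 km.
Transfer time t = π√(a_t³/μ) = 1.721×10^5 s.
Target angular speed ω₂ = √(μ/r₂³) = 7.865×10^-6 rad/s.
Angle swept by the target during transfer: ω₂·t = 1.3536 rad = 77.56°.
Arrival is 180° from departure on the ellipse, so φ = 180° − 77.56° = 102°.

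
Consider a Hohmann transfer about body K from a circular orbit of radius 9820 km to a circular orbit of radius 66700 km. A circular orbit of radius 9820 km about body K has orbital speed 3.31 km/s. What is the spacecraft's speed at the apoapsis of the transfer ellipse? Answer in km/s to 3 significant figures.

From the circular-orbit relation v² = μ/r at r = 9820 km: μ = v²r = (3.31)² × 9820 = 1.07589×10^5 km³/s².
Transfer-ellipse semi-major axis a_t = (r₁ + r₂)/2 = (9820 + 66700)/2 = 38260 km.
At apoapsis, r = 66700 km.
Applying v² = μ(2/r − 1/a_t): v = 0.6434 km/s.

v = 0.643 km/s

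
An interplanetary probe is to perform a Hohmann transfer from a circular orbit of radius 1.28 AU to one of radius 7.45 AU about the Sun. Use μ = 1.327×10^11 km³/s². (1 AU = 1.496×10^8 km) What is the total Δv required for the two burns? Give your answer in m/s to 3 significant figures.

Δv = 13100 m/s

In km: r₁ = 1.28 × 1.496×10^8 = 1.91488×10^8 km; r₂ = 7.45 × 1.496×10^8 = 1.11452×10^9 km.
Semi-major axis of the transfer orbit: a_t = (1.91488×10^8 + 1.11452×10^9)/2 = 6.53004×10^8 km.
At r₁ the circular-orbit speed is v₁ = √(μ/r₁) = 26.3248 km/s.
Transfer-orbit speed at r₁ (vis-viva): v_p = √[μ(2/r₁ − 1/a_t)] = 34.3915 km/s.
First burn Δv₁ = |v_p − v₁| = 8.067 km/s.
At r₂, v₂ = √(μ/r₂) = 10.912 km/s.
Transfer-orbit speed at r₂: v_a = √[μ(2/r₂ − 1/a_t)] = 5.9089 km/s.
Second burn Δv₂ = |v₂ − v_a| = 5.003 km/s.
Total Δv = Δv₁ + Δv₂ = 13.07 km/s.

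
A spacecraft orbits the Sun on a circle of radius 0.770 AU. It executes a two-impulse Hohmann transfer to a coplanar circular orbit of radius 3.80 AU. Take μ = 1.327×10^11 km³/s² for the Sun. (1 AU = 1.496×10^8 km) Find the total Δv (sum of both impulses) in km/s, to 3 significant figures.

Δv = 16.2 km/s

In km: r₁ = 0.770 × 1.496×10^8 = 1.15192×10^8 km; r₂ = 3.80 × 1.496×10^8 = 5.6848×10^8 km.
Transfer-ellipse semi-major axis a_t = (r₁ + r₂)/2 = (1.15192×10^8 + 5.6848×10^8)/2 = 3.41836×10^8 km.
Circular speed at r₁: v₁ = √(μ/r₁) = √(1.327×10^11/1.15192×10^8) = 33.941 km/s.
Transfer-orbit speed at r₁ (vis-viva): v_p = √[μ(2/r₁ − 1/a_t)] = 43.770 km/s.
First burn Δv₁ = |v_p − v₁| = 9.829 km/s.
At r₂, v₂ = √(μ/r₂) = 15.278 km/s.
Transfer-orbit speed at r₂: v_a = √[μ(2/r₂ − 1/a_t)] = 8.8691 km/s.
Second burn Δv₂ = |v₂ − v_a| = 6.409 km/s.
Total Δv = Δv₁ + Δv₂ = 16.24 km/s.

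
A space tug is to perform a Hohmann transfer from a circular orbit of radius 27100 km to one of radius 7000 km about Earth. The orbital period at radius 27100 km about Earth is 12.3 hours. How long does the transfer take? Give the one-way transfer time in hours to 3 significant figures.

t = 3.07 hours

From Kepler's third law T² = 4π²r³/μ at r = 27100 km, T = 12.3 hours = 12.3 × 3600 s = 44280 s: μ = 4π²r³/T² = 4.00730×10^5 km³/s².
Semi-major axis of the transfer orbit: a_t = (27100 + 7000)/2 = 17050 km.
Transfer time t = π√(a_t³/μ) = π√((17050)³ / 4.00730×10^5) = 11050 s.
Converting: 11050 s ÷ 3600 s/hour = 3.07 hours.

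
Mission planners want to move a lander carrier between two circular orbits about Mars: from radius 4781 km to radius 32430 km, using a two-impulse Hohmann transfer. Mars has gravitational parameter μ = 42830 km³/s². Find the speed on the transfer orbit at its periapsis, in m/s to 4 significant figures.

Semi-major axis of the transfer orbit: a_t = (4781 + 32430)/2 = 18605.5 km.
At periapsis, r = 4781 km.
From the vis-viva equation, v = √[μ(2/r − 1/a_t)] = 3.952 km/s.

v = 3952 m/s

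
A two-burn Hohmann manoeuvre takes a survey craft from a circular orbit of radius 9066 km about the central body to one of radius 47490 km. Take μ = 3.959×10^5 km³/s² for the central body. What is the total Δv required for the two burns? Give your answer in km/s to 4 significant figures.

The Hohmann ellipse has a_t = (r₁ + r₂)/2 = 28278 km.
At r₁ the circular-orbit speed is v₁ = √(μ/r₁) = 6.6082 km/s.
On the transfer ellipse at r₁, v² = μ(2/r − 1/a) gives v_p = √[μ(2/r₁ − 1/a_t)] = 8.5637 km/s.
First burn Δv₁ = |v_p − v₁| = 1.9555 km/s.
Circular speed at r₂: v₂ = √(μ/r₂) = 2.8873 km/s.
Transfer-orbit speed at r₂: v_a = √[μ(2/r₂ − 1/a_t)] = 1.6348 km/s.
Second burn Δv₂ = |v₂ − v_a| = 1.2525 km/s.
Total Δv = Δv₁ + Δv₂ = 3.208 km/s.

Δv = 3.208 km/s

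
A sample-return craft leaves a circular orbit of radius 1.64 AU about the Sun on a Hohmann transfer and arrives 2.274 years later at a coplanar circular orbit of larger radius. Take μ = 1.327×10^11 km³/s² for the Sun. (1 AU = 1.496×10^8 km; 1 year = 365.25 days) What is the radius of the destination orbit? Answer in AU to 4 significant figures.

In km: r₁ = 1.64 × 1.496×10^8 = 2.45344×10^8 km.
Transfer time t = 2.274 years × 365.25 × 86400 s = 7.17619824×10^7 s, and t = π√(a_t³/μ).
So a_t = (μ t²/π²)^(1/3) = (1.327×10^11 × (7.17619824×10^7)² / π²)^(1/3) = 4.1063×10^8 km.
Since a_t = (r₁ + r₂)/2, r₂ = 2a_t − r₁ = 2×4.1063×10^8 − 2.45344×10^8 = 5.75916×10^8 km.
In AU: r₂ = 5.75916×10^8 / 1.496×10^8 = 3.850 AU.

r₂ = 3.850 AU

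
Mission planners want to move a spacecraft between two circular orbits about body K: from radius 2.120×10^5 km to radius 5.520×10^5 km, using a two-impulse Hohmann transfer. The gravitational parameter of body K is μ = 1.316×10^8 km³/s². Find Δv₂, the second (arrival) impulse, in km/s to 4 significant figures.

Δv₂ = 3.938 km/s

Transfer-ellipse semi-major axis a_t = (r₁ + r₂)/2 = (2.120×10^5 + 5.520×10^5)/2 = 3.820×10^5 km.
Circular speed at r = 5.520×10^5 km: v_c = √(μ/r) = 15.4404 km/s.
Vis-viva on the transfer ellipse at r = 5.520×10^5 km gives v_t = √[μ(2/r − 1/a_t)] = 11.5026 km/s.
Δv₂ = |v_t − v_c| = |11.5026 − 15.4404| = 3.938 km/s.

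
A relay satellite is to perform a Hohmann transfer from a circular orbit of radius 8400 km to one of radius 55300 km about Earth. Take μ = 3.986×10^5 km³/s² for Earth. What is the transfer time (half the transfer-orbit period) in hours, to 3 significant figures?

Semi-major axis of the transfer orbit: a_t = (8400 + 55300)/2 = 31850 km.
Half the transfer-orbit period gives t = π√(a_t³/μ) = 28280 s.
Converting: 28280 s ÷ 3600 s/hour = 7.86 hours.

t = 7.86 hours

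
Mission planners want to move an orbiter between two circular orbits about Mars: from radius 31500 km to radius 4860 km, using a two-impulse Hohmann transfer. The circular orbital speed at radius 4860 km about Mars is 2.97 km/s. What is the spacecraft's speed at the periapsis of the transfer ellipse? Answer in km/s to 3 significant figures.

From the circular-orbit relation v² = μ/r at r = 4860 km: μ = v²r = (2.97)² × 4860 = 42869.6 km³/s².
The Hohmann ellipse has a_t = (r₁ + r₂)/2 = 18180 km.
At periapsis, r = 4860 km.
Vis-viva: v = √[μ(2/r − 1/a_t)] = √[42869.6 × (2/4860 − 1/18180)] = 3.909 km/s.

v = 3.91 km/s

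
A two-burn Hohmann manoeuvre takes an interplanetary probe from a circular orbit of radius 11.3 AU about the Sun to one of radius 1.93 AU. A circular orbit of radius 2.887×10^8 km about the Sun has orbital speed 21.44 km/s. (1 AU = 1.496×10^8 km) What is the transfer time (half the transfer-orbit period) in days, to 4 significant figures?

t = 3107 days

From the circular-orbit relation v² = μ/r at r = 2.887×10^8 km: μ = v²r = (21.44)² × 2.887×10^8 = 1.32708×10^11 km³/s².
In km: r₁ = 11.3 × 1.496×10^8 = 1.69048×10^9 km; r₂ = 1.93 × 1.496×10^8 = 2.88728×10^8 km.
Transfer-ellipse semi-major axis a_t = (r₁ + r₂)/2 = (1.69048×10^9 + 2.88728×10^8)/2 = 9.89604×10^8 km.
Half the transfer-orbit period gives t = π√(a_t³/μ) = 2.6847×10^8 s.
Converting: 2.6847×10^8 s ÷ 86400 s/day = 3107 days.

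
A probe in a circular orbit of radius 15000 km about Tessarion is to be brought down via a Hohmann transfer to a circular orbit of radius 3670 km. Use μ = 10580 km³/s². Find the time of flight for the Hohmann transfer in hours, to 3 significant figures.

Semi-major axis of the transfer orbit: a_t = (15000 + 3670)/2 = 9335 km.
Transfer time t = π√(a_t³/μ) = π√((9335)³ / 10580) = 27550 s.
Converting: 27550 s ÷ 3600 s/hour = 7.65 hours.

t = 7.65 hours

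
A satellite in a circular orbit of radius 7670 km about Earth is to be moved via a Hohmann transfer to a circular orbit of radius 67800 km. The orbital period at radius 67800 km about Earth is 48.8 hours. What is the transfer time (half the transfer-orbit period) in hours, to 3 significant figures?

t = 10.1 hours

From Kepler's third law T² = 4π²r³/μ at r = 67800 km, T = 48.8 hours = 48.8 × 3600 s = 1.7568×10^5 s: μ = 4π²r³/T² = 3.98661×10^5 km³/s².
The Hohmann ellipse has a_t = (r₁ + r₂)/2 = 37735 km.
Half the transfer-orbit period gives t = π√(a_t³/μ) = 36470 s.
Converting: 36470 s ÷ 3600 s/hour = 10.1 hours.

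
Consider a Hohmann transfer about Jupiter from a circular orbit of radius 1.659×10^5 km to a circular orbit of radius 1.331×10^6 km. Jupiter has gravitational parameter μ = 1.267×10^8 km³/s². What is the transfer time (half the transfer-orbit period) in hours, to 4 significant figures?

t = 50.20 hours

Semi-major axis of the transfer orbit: a_t = (1.659×10^5 + 1.331×10^6)/2 = 7.4845×10^5 km.
Half the transfer-orbit period gives t = π√(a_t³/μ) = 1.8072×10^5 s.
Converting: 1.8072×10^5 s ÷ 3600 s/hour = 50.20 hours.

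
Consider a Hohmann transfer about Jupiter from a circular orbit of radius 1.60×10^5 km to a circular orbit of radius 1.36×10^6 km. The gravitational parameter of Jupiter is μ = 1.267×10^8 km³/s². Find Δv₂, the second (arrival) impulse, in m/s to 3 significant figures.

The Hohmann ellipse has a_t = (r₁ + r₂)/2 = 7.600×10^5 km.
Circular speed at r = 1.360×10^6 km: v_c = √(μ/r) = 9.652 km/s.
Transfer-orbit speed at the same r (vis-viva, a = a_t): v_t = √[μ(2/r − 1/a_t)] = 4.429 km/s.
Δv₂ = |v_t − v_c| = |4.429 − 9.652| = 5.223 km/s.

Δv₂ = 5220 m/s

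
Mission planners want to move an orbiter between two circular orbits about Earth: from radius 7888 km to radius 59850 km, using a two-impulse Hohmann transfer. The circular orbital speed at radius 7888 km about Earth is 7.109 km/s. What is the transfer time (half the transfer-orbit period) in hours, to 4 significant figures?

From the circular-orbit relation v² = μ/r at r = 7888 km: μ = v²r = (7.109)² × 7888 = 3.98643×10^5 km³/s².
Semi-major axis of the transfer orbit: a_t = (7888 + 59850)/2 = 33869 km.
Transfer time t = π√(a_t³/μ) = π√((33869)³ / 3.98643×10^5) = 31014 s.
Converting: 31014 s ÷ 3600 s/hour = 8.615 hours.

t = 8.615 hours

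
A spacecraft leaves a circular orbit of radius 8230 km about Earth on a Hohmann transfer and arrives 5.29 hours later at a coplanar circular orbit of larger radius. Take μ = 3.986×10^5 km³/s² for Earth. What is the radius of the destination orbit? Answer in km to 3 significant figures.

r₂ = 40700 km

Transfer time t = 5.29 hours = 19044 s, and t = π√(a_t³/μ).
So a_t = (μ t²/π²)^(1/3) = (3.986×10^5 × (19044)² / π²)^(1/3) = 24467 km.
Since a_t = (r₁ + r₂)/2, r₂ = 2a_t − r₁ = 2×24467 − 8230 = 40704 km.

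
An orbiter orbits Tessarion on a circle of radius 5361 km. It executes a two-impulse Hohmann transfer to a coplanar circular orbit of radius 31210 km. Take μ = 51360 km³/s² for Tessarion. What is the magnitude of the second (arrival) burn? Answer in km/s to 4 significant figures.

Δv₂ = 0.5882 km/s

The Hohmann ellipse has a_t = (r₁ + r₂)/2 = 18285.5 km.
Circular speed at r = 31210 km: v_c = √(μ/r) = 1.2828 km/s.
Transfer-orbit speed at the same r (vis-viva, a = a_t): v_t = √[μ(2/r − 1/a_t)] = 0.69460 km/s.
Δv₂ = |v_t − v_c| = |0.69460 − 1.2828| = 0.5882 km/s.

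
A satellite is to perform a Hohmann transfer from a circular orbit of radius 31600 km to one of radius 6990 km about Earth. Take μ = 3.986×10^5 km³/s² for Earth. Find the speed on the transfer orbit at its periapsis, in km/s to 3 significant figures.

The Hohmann ellipse has a_t = (r₁ + r₂)/2 = 19295 km.
The periapsis of the transfer ellipse is at r = 6990 km.
Vis-viva: v = √[μ(2/r − 1/a_t)] = √[3.986×10^5 × (2/6990 − 1/19295)] = 9.664 km/s.

v = 9.66 km/s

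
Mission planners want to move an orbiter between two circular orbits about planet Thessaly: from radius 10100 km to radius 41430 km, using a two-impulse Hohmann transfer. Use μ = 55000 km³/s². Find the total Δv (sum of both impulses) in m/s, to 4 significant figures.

The Hohmann ellipse has a_t = (r₁ + r₂)/2 = 25765 km.
Circular speed at r₁: v₁ = √(μ/r₁) = √(55000/10100) = 2.333569 km/s.
Transfer-orbit speed at r₁ (v² = μ(2/r − 1/a)): v_p = √[μ(2/r₁ − 1/a_t)] = 2.959123 km/s.
First burn Δv₁ = |v_p − v₁| = 0.6256 km/s.
Circular speed at r₂: v₂ = √(μ/r₂) = 1.1522 km/s.
Transfer-orbit speed at r₂: v_a = √[μ(2/r₂ − 1/a_t)] = 0.72139 km/s.
Second burn Δv₂ = |v₂ − v_a| = 0.4308 km/s.
Total Δv = Δv₁ + Δv₂ = 1.056 km/s.

Δv = 1056 m/s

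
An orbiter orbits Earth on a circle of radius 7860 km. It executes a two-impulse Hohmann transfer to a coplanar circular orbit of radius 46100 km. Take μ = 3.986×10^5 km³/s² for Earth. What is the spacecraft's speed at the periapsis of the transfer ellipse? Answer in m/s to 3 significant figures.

Semi-major axis of the transfer orbit: a_t = (7860 + 46100)/2 = 26980 km.
The periapsis of the transfer ellipse is at r = 7860 km.
Vis-viva: v = √[μ(2/r − 1/a_t)] = √[3.986×10^5 × (2/7860 − 1/26980)] = 9.309 km/s.

v = 9310 m/s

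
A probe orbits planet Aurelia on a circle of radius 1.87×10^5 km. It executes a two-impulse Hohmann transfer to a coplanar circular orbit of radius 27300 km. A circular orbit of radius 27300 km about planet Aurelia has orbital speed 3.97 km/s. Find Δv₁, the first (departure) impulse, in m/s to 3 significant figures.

Δv₁ = 751 m/s

From the circular-orbit relation v² = μ/r at r = 27300 km: μ = v²r = (3.97)² × 27300 = 4.30273×10^5 km³/s².
Semi-major axis of the transfer orbit: a_t = (1.870×10^5 + 27300)/2 = 1.0715×10^5 km.
On the circular orbit at r = 1.870×10^5 km, v_c = √(μ/r) = 1.5169 km/s.
Transfer-orbit speed at the same r (vis-viva, a = a_t): v_t = √[μ(2/r − 1/a_t)] = 0.76566 km/s.
Δv₁ = |v_t − v_c| = |0.76566 − 1.5169| = 0.7512 km/s.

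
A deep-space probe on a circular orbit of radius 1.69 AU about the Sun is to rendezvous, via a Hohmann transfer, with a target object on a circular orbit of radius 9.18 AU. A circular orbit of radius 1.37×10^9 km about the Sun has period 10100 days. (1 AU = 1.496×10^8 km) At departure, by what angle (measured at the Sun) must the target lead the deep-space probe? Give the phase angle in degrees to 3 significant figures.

φ = 98.0°

From Kepler's third law T² = 4π²r³/μ at r = 1.37×10^9 km, T = 10100 days = 10100 × 86400 s = 8.7264×10^8 s: μ = 4π²r³/T² = 1.33306×10^11 km³/s².
In km: r₁ = 1.69 × 1.496×10^8 = 2.52824×10^8 km; r₂ = 9.18 × 1.496×10^8 = 1.373328×10^9 km.
Semi-major axis of the transfer orbit: a_t = (2.52824×10^8 + 1.373328×10^9)/2 = 8.13076×10^8 km.
Transfer time t = π√(a_t³/μ) = 1.995×10^8 s.
Target angular speed ω₂ = √(μ/r₂³) = 7.174×10^-9 rad/s.
Angle swept by the target during transfer: ω₂·t = 1.4312 rad = 82.00°.
The deep-space probe traverses 180° on the transfer ellipse, so the target must lead by 180° − 82.00° = 98.0°.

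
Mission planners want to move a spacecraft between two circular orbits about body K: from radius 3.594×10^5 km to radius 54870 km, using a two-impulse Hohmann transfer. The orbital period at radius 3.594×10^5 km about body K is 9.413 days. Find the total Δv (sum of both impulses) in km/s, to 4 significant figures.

From Kepler's third law T² = 4π²r³/μ at r = 3.594×10^5 km, T = 9.413 days = 9.413 × 86400 s = 8.132832×10^5 s: μ = 4π²r³/T² = 2.77083×10^6 km³/s².
Transfer-ellipse semi-major axis a_t = (r₁ + r₂)/2 = (3.594×10^5 + 54870)/2 = 2.07135×10^5 km.
Circular speed at r₁: v₁ = √(μ/r₁) = √(2.77083×10^6/3.594×10^5) = 2.777 km/s.
On the transfer ellipse at r₁, v² = μ(2/r − 1/a) gives v_a = √[μ(2/r₁ − 1/a_t)] = 1.429 km/s.
First burn Δv₁ = |v_a − v₁| = 1.348 km/s.
At r₂, v₂ = √(μ/r₂) = 7.1062 km/s.
Transfer-orbit speed at r₂: v_p = √[μ(2/r₂ − 1/a_t)] = 9.3605 km/s.
Second burn Δv₂ = |v₂ − v_p| = 2.254 km/s.
Δv = Δv₁ + Δv₂ = 1.348 + 2.254 = 3.602 km/s.

Δv = 3.602 km/s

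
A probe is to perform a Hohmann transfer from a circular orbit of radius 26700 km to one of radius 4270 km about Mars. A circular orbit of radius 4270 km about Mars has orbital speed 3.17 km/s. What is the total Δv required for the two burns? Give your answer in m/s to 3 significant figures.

From the circular-orbit relation v² = μ/r at r = 4270 km: μ = v²r = (3.17)² × 4270 = 42908.8 km³/s².
Transfer-ellipse semi-major axis a_t = (r₁ + r₂)/2 = (26700 + 4270)/2 = 15485 km.
Circular speed at r₁: v₁ = √(μ/r₁) = √(42908.8/26700) = 1.267703 km/s.
On the transfer ellipse at r₁, vis-viva equation gives v_a = √[μ(2/r₁ − 1/a_t)] = 0.6656959 km/s.
First burn Δv₁ = |v_a − v₁| = 0.60201 km/s.
At r₂, v₂ = √(μ/r₂) = 3.17000 km/s.
Transfer-orbit speed at r₂: v_p = √[μ(2/r₂ − 1/a_t)] = 4.16255 km/s.
Second burn Δv₂ = |v₂ − v_p| = 0.99255 km/s.
Total Δv = Δv₁ + Δv₂ = 1.595 km/s.

Δv = 1590 m/s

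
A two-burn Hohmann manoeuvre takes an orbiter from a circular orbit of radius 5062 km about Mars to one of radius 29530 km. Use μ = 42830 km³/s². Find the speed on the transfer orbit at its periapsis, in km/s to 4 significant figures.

Semi-major axis of the transfer orbit: a_t = (5062 + 29530)/2 = 17296 km.
The periapsis of the transfer ellipse is at r = 5062 km.
From the vis-viva equation, v = √[μ(2/r − 1/a_t)] = 3.801 km/s.

v = 3.801 km/s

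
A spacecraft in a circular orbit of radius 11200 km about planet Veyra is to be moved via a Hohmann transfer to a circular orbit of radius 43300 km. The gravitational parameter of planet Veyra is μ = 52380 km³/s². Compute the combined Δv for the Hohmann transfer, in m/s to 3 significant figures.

Semi-major axis of the transfer orbit: a_t = (11200 + 43300)/2 = 27250 km.
At r₁ the circular-orbit speed is v₁ = √(μ/r₁) = 2.1626 km/s.
On the transfer ellipse at r₁, vis-viva gives v_p = √[μ(2/r₁ − 1/a_t)] = 2.7261 km/s.
First burn Δv₁ = |v_p − v₁| = 0.5635 km/s.
Circular speed at r₂: v₂ = √(μ/r₂) = 1.09986 km/s.
Transfer-orbit speed at r₂: v_a = √[μ(2/r₂ − 1/a_t)] = 0.705122 km/s.
Second burn Δv₂ = |v₂ − v_a| = 0.3947 km/s.
Δv = Δv₁ + Δv₂ = 0.5635 + 0.3947 = 0.9582 km/s.

Δv = 958 m/s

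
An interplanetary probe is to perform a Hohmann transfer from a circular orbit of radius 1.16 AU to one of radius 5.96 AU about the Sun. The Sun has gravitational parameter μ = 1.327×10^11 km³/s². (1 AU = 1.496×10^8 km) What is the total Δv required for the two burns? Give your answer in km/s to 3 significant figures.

In km: r₁ = 1.16 × 1.496×10^8 = 1.73536×10^8 km; r₂ = 5.96 × 1.496×10^8 = 8.91616×10^8 km.
Semi-major axis of the transfer orbit: a_t = (1.73536×10^8 + 8.91616×10^8)/2 = 5.32576×10^8 km.
Circular speed at r₁: v₁ = √(μ/r₁) = √(1.327×10^11/1.73536×10^8) = 27.653 km/s.
On the transfer ellipse at r₁, vis-viva equation gives v_p = √[μ(2/r₁ − 1/a_t)] = 35.780 km/s.
First burn Δv₁ = |v_p − v₁| = 8.127 km/s.
Circular speed at r₂: v₂ = √(μ/r₂) = 12.20 km/s.
Transfer-orbit speed at r₂: v_a = √[μ(2/r₂ − 1/a_t)] = 6.964 km/s.
Second burn Δv₂ = |v₂ − v_a| = 5.236 km/s.
Total Δv = Δv₁ + Δv₂ = 13.36 km/s.

Δv = 13.4 km/s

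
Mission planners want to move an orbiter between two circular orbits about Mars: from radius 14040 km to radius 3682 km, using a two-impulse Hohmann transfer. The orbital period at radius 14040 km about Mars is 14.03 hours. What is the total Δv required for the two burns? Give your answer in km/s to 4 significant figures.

From Kepler's third law T² = 4π²r³/μ at r = 14040 km, T = 14.03 hours = 14.03 × 3600 s = 50508 s: μ = 4π²r³/T² = 42829.3 km³/s².
Semi-major axis of the transfer orbit: a_t = (14040 + 3682)/2 = 8861 km.
At r₁ the circular-orbit speed is v₁ = √(μ/r₁) = 1.7466 km/s.
Transfer-orbit speed at r₁ (vis-viva equation): v_a = √[μ(2/r₁ − 1/a_t)] = 1.1259 km/s.
First burn Δv₁ = |v_a − v₁| = 0.6207 km/s.
At r₂, v₂ = √(μ/r₂) = 3.4106 km/s.
Transfer-orbit speed at r₂: v_p = √[μ(2/r₂ − 1/a_t)] = 4.2931 km/s.
Second burn Δv₂ = |v₂ − v_p| = 0.8825 km/s.
Total Δv = Δv₁ + Δv₂ = 1.503 km/s.

Δv = 1.503 km/s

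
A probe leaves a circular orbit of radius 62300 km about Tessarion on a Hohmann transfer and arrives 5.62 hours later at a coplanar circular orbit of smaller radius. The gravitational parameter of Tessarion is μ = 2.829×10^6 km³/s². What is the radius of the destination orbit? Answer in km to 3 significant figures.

Transfer time t = 5.62 hours = 20232 s, and t = π√(a_t³/μ).
So a_t = (μ t²/π²)^(1/3) = (2.829×10^6 × (20232)² / π²)^(1/3) = 48956 km.
Since a_t = (r₁ + r₂)/2, r₂ = 2a_t − r₁ = 2×48956 − 62300 = 35612 km.

r₂ = 35600 km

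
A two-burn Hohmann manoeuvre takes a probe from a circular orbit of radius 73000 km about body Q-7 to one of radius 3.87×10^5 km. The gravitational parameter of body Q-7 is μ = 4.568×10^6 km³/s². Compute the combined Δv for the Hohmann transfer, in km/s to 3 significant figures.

Δv = 3.85 km/s

Transfer-ellipse semi-major axis a_t = (r₁ + r₂)/2 = (73000 + 3.870×10^5)/2 = 2.300×10^5 km.
At r₁ the circular-orbit speed is v₁ = √(μ/r₁) = 7.91046 km/s.
On the transfer ellipse at r₁, vis-viva equation gives v_p = √[μ(2/r₁ − 1/a_t)] = 10.2611 km/s.
First burn Δv₁ = |v_p − v₁| = 2.351 km/s.
Circular speed at r₂: v₂ = √(μ/r₂) = 3.436 km/s.
Transfer-orbit speed at r₂: v_a = √[μ(2/r₂ − 1/a_t)] = 1.936 km/s.
Second burn Δv₂ = |v₂ − v_a| = 1.500 km/s.
Δv = Δv₁ + Δv₂ = 2.351 + 1.500 = 3.851 km/s.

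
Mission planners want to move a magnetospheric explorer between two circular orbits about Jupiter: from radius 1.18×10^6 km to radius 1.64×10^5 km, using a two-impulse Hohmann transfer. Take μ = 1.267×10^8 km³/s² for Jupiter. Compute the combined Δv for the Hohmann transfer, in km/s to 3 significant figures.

Δv = 14.3 km/s

Semi-major axis of the transfer orbit: a_t = (1.180×10^6 + 1.640×10^5)/2 = 6.720×10^5 km.
Circular speed at r₁: v₁ = √(μ/r₁) = √(1.267×10^8/1.180×10^6) = 10.362 km/s.
On the transfer ellipse at r₁, v² = μ(2/r − 1/a) gives v_a = √[μ(2/r₁ − 1/a_t)] = 5.1190 km/s.
First burn Δv₁ = |v_a − v₁| = 5.243 km/s.
At r₂, v₂ = √(μ/r₂) = 27.795 km/s.
Transfer-orbit speed at r₂: v_p = √[μ(2/r₂ − 1/a_t)] = 36.832 km/s.
Second burn Δv₂ = |v₂ − v_p| = 9.037 km/s.
Total Δv = Δv₁ + Δv₂ = 14.28 km/s.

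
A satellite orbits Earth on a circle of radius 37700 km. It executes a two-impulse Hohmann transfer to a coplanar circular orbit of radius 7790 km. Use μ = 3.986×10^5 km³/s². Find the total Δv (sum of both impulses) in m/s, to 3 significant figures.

Transfer-ellipse semi-major axis a_t = (r₁ + r₂)/2 = (37700 + 7790)/2 = 22745 km.
Circular speed at r₁: v₁ = √(μ/r₁) = √(3.986×10^5/37700) = 3.252 km/s.
Transfer-orbit speed at r₁ (vis-viva equation): v_a = √[μ(2/r₁ − 1/a_t)] = 1.903 km/s.
First burn Δv₁ = |v_a − v₁| = 1.349 km/s.
Circular speed at r₂: v₂ = √(μ/r₂) = 7.153 km/s.
Transfer-orbit speed at r₂: v_p = √[μ(2/r₂ − 1/a_t)] = 9.209 km/s.
Second burn Δv₂ = |v₂ − v_p| = 2.056 km/s.
Δv = Δv₁ + Δv₂ = 1.349 + 2.056 = 3.405 km/s.

Δv = 3400 m/s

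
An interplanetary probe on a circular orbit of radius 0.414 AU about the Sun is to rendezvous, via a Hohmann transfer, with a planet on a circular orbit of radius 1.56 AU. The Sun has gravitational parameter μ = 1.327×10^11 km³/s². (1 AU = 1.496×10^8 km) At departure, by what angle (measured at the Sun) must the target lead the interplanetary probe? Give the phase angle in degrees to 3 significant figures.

φ = 89.4°

In km: r₁ = 0.414 × 1.496×10^8 = 6.19344×10^7 km; r₂ = 1.56 × 1.496×10^8 = 2.33376×10^8 km.
Semi-major axis of the transfer orbit: a_t = (6.19344×10^7 + 2.33376×10^8)/2 = 1.476552×10^8 km.
Transfer time t = π√(a_t³/μ) = 1.547346×10^7 s.
Target angular speed ω₂ = √(μ/r₂³) = 1.021765×10^-7 rad/s.
Angle swept by the target during transfer: ω₂·t = 1.58102 rad = 90.59°.
The interplanetary probe traverses 180° on the transfer ellipse, so the target must lead by 180° − 90.59° = 89.4°.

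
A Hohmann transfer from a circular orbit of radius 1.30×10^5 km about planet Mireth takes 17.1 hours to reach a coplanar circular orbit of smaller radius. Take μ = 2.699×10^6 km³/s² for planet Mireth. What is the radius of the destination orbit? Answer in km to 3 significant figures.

Transfer time t = 17.1 hours = 61560 s, and t = π√(a_t³/μ).
So a_t = (μ t²/π²)^(1/3) = (2.699×10^6 × (61560)² / π²)^(1/3) = 1.0120×10^5 km.
Since a_t = (r₁ + r₂)/2, r₂ = 2a_t − r₁ = 2×1.0120×10^5 − 1.300×10^5 = 72400 km.

r₂ = 72400 km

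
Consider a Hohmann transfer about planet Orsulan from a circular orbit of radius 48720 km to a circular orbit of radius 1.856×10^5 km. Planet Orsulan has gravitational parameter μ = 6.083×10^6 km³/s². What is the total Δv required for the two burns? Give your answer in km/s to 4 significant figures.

The Hohmann ellipse has a_t = (r₁ + r₂)/2 = 1.1716×10^5 km.
Circular speed at r₁: v₁ = √(μ/r₁) = √(6.083×10^6/48720) = 11.17 km/s.
On the transfer ellipse at r₁, vis-viva gives v_p = √[μ(2/r₁ − 1/a_t)] = 14.06 km/s.
First burn Δv₁ = |v_p − v₁| = 2.890 km/s.
At r₂, v₂ = √(μ/r₂) = 5.725 km/s.
Transfer-orbit speed at r₂: v_a = √[μ(2/r₂ − 1/a_t)] = 3.692 km/s.
Second burn Δv₂ = |v₂ − v_a| = 2.033 km/s.
Total Δv = Δv₁ + Δv₂ = 4.923 km/s.

Δv = 4.923 km/s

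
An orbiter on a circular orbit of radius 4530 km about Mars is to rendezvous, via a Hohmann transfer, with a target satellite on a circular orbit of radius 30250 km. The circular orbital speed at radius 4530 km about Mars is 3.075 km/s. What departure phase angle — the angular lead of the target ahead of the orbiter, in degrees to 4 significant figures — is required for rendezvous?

φ = 101.5°

From the circular-orbit relation v² = μ/r at r = 4530 km: μ = v²r = (3.075)² × 4530 = 42834.0 km³/s².
The Hohmann ellipse has a_t = (r₁ + r₂)/2 = 17390 km.
Transfer time t = π√(a_t³/μ) = 34810 s.
Target angular speed ω₂ = √(μ/r₂³) = 3.9337×10^-5 rad/s.
Angle swept by the target during transfer: ω₂·t = 1.3693 rad = 78.46°.
Arrival is 180° from departure on the ellipse, so φ = 180° − 78.46° = 101.5°.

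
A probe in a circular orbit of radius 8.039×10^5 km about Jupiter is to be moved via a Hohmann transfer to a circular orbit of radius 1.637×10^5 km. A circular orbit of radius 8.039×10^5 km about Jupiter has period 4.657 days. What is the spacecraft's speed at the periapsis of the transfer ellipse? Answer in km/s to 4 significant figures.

From Kepler's third law T² = 4π²r³/μ at r = 8.039×10^5 km, T = 4.657 days = 4.657 × 86400 s = 4.023648×10^5 s: μ = 4π²r³/T² = 1.26685×10^8 km³/s².
Semi-major axis of the transfer orbit: a_t = (8.039×10^5 + 1.637×10^5)/2 = 4.838×10^5 km.
The periapsis of the transfer ellipse is at r = 1.637×10^5 km.
Vis-viva: v = √[μ(2/r − 1/a_t)] = √[1.26685×10^8 × (2/1.637×10^5 − 1/4.838×10^5)] = 35.86 km/s.

v = 35.86 km/s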